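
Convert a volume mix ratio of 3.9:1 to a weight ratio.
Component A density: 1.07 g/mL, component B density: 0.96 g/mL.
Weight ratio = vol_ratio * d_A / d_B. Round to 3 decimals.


= 3.9 * 1.07 / 0.96 = 4.347

4.347


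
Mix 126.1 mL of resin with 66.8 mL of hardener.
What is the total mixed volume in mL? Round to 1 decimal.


Total = 126.1 + 66.8 = 192.9 mL

192.9


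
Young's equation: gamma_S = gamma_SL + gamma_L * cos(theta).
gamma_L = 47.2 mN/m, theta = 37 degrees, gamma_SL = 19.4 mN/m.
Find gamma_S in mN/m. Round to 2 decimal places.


cos(37 deg) = 0.798636
gamma_S = 19.4 + 47.2 * 0.798636
= 57.10 mN/m

57.10


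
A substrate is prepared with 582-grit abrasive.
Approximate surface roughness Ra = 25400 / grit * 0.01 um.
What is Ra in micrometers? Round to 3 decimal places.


Ra = 25400 / 582 * 0.01 = 0.436 um

0.436


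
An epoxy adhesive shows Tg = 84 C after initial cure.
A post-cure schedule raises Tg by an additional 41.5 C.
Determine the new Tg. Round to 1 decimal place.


New Tg = 84 + 41.5
= 125.5 C

125.5


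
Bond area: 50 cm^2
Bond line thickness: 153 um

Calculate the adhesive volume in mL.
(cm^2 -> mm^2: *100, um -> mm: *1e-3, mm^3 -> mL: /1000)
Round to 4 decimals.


V = 50*100 * 153*1e-3 / 1000
= 0.7650 mL

0.7650


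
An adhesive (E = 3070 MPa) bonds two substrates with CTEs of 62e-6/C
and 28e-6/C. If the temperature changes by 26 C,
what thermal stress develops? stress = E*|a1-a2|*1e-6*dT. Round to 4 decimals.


Stress = 3070 * |62 - 28| * 1e-6 * 26
= 2.7139 MPa

2.7139


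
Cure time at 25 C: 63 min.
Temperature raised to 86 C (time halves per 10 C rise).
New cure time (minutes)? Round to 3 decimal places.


Acceleration factor = 2^(61/10) = 68.5935
New time = 63 / 68.5935 = 0.918 min

0.918


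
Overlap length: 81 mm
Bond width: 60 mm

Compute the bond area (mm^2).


Bond area = 81 * 60 = 4860 mm^2

4860


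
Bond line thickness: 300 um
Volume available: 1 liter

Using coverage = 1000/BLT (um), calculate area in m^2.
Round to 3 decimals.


1 L = 1e6 mm^3, thickness = 300 um = 0.3 mm
Area = 1e6 / 0.3 mm^2 = (1e6 / 0.3) / 1e6 m^2 = 1000 / 300 m^2
= 3.333 m^2

3.333


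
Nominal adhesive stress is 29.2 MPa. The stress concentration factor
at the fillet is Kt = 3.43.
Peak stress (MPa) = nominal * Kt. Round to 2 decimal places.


Peak = 29.2 * 3.43 = 100.16 MPa

100.16


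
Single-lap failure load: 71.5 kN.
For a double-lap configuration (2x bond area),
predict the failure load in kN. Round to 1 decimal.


Failure load = 71.5 * 2 = 143.0 kN

143.0


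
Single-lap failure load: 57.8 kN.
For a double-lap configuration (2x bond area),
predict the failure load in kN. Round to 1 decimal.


Failure load = 57.8 * 2 = 115.6 kN

115.6


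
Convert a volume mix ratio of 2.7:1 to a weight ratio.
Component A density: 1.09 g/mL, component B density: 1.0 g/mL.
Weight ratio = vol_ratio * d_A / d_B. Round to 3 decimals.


= 2.7 * 1.09 / 1.0 = 2.943

2.943


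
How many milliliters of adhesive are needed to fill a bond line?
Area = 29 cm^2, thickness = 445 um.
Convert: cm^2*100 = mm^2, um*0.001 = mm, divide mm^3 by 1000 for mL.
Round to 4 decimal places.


= (29 * 100) * (445 * 0.001) / 1000
= 1.2905 mL

1.2905


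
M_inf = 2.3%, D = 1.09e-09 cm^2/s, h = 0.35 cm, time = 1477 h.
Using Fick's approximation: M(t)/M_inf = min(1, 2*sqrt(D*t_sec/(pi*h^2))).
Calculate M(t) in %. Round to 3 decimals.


t = 5317200 s
ratio = min(1, 2*sqrt(1.09e-09*5317200/(pi*0.1225)))
= 0.245438
M(t) = 2.3 * 0.245438 = 0.565%

0.565


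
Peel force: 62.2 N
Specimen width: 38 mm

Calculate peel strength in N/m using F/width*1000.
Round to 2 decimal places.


Peel strength = 62.2 / 38 * 1000 = 1636.84 N/m

1636.84


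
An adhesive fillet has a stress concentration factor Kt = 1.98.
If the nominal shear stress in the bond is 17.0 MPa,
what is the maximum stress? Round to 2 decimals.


Max stress = 17.0 * 1.98 = 33.66 MPa

33.66


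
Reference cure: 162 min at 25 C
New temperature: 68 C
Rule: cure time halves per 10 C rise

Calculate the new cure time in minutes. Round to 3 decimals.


factor = 2^((68-25)/10) = 19.6983
t_new = 162 / 19.6983 = 8.224 min

8.224


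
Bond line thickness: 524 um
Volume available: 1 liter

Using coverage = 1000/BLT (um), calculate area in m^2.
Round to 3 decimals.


1 L = 1e6 mm^3, thickness = 524 um = 0.524 mm
Area = 1e6 / 0.524 mm^2 = (1e6 / 0.524) / 1e6 m^2 = 1000 / 524 m^2
= 1.908 m^2

1.908


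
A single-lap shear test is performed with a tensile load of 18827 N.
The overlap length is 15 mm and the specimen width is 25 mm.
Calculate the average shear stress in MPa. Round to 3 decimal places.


Shear stress = F / (overlap * width)
= 18827 / (15 * 25)
= 18827 / 375
= 50.205 MPa

50.205


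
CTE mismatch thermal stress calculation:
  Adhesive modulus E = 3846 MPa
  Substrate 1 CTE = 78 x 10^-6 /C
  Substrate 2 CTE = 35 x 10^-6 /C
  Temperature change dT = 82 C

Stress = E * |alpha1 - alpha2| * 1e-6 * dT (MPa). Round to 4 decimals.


delta_alpha = |78 - 35| = 43 x 10^-6/C
Stress = 3846 * 43e-6 * 82
= 13.5610 MPa

13.5610


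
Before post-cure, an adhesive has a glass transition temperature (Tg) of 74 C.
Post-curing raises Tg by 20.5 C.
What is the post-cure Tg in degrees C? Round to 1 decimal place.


Tg_post = Tg_base + delta_Tg
= 74 + 20.5
= 94.5 C

94.5


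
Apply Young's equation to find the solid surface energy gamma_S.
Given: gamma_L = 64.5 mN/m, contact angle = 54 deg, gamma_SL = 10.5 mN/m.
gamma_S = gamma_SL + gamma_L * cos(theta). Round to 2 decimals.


theta_rad = 54 * pi/180 = 0.942478
gamma_S = 10.5 + 64.5 * cos(0.942478)
= 48.41 mN/m

48.41


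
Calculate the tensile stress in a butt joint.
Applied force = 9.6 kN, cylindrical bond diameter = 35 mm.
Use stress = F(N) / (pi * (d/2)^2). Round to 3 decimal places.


A = pi * 17.5^2 = 962.1128 mm^2
sigma = 9600.0 / 962.1128 = 9.978 MPa

9.978


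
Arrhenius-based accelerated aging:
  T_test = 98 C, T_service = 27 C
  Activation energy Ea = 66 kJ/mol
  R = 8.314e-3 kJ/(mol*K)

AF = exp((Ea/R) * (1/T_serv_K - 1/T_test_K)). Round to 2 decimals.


T_test_K = 371.15, T_serv_K = 300.15
AF = exp((66/8.314e-3) * (1/300.15 - 1/371.15))
= 157.51

157.51


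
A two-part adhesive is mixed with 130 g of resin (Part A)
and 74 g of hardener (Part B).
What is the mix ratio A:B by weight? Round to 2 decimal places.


Mix ratio = mass_A / mass_B
= 130 / 74
= 1.76

1.76


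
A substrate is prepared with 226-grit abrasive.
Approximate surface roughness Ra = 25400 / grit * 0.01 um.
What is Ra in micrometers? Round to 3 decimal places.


Ra = 25400 / 226 * 0.01 = 1.124 um

1.124


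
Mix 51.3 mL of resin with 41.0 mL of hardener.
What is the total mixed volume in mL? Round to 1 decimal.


Total = 51.3 + 41.0 = 92.3 mL

92.3


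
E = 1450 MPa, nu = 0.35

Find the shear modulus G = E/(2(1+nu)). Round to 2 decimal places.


G = 1450 / (2 * 1.35)
= 537.04 MPa

537.04


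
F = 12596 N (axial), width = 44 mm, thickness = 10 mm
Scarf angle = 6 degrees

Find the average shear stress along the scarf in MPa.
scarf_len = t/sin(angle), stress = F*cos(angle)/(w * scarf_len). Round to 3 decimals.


scarf_len = 10/sin(6 deg) = 95.6677
cos(6 deg) = 0.994522
stress = 12596*0.994522/(44*95.6677) = 2.976 MPa

2.976


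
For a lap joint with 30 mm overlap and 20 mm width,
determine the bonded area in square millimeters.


Area = 30 * 20 = 600 mm^2

600


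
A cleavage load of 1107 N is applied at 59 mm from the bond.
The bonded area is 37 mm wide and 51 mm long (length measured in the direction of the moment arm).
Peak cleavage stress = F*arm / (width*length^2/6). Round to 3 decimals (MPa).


Moment = 1107 * 59 = 65313 N*mm
Section modulus = 37 * 2601 / 6 = 96237 / 6 mm^3
Stress = 65313 / (96237 / 6) = 391878 / 96237
= 4.072 MPa

4.072


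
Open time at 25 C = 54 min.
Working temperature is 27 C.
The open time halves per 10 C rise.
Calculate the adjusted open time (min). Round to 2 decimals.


factor = 2^((27 - 25) / 10) = 1.1487
ot = 54 / 1.1487 = 47.01 min

47.01


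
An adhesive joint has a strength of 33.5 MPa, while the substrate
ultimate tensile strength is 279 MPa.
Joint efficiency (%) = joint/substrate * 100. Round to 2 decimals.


Efficiency = 33.5 / 279 * 100
= 12.01%

12.01


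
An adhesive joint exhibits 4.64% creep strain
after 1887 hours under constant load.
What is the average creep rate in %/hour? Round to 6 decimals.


Creep rate = strain / time
= 4.64 / 1887
= 0.002459 %/h

0.002459


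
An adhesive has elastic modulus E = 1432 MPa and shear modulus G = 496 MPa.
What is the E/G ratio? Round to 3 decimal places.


E/G = 1432 / 496 = 2.887

2.887


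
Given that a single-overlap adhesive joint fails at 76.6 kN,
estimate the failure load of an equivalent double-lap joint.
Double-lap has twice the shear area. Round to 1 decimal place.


Double-lap factor = 2
Expected load = 76.6 * 2 = 153.2 kN

153.2


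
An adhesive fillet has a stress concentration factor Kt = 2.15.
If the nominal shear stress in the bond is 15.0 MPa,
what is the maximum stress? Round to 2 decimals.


Max stress = 15.0 * 2.15 = 32.25 MPa

32.25


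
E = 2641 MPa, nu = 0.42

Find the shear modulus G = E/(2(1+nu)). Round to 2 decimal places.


G = 2641 / (2 * 1.42)
= 929.93 MPa

929.93


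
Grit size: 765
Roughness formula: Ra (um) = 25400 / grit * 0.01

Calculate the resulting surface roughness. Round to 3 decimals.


Ra = 25400 / 765 * 0.01
= 0.332 um

0.332


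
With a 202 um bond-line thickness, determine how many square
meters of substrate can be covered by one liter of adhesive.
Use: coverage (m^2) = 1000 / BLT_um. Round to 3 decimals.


Coverage = 1000 / 202 = 4.950 m^2

4.950


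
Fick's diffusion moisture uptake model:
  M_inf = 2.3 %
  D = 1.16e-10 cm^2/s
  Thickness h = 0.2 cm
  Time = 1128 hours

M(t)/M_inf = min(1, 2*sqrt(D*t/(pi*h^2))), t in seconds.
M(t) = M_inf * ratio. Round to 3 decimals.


t_sec = 1128 * 3600 = 4060800
ratio = 2*sqrt(1.16e-10*4060800/(pi*0.2^2))
= min(1, 0.122450)
= 0.122450
M(t) = 2.3 * 0.122450 = 0.282 %

0.282


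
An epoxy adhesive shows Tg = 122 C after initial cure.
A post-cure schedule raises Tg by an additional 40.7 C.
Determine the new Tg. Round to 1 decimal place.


New Tg = 122 + 40.7
= 162.7 C

162.7


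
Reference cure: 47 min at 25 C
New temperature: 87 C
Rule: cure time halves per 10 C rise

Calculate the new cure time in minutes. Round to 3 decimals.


factor = 2^((87-25)/10) = 73.5167
t_new = 47 / 73.5167 = 0.639 min

0.639


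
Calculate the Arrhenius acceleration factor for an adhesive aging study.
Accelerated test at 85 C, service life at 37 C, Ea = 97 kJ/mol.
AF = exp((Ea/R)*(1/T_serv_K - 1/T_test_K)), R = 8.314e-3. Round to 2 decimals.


T_test = 358.15 K, T_serv = 310.15 K
Ea/R = 97 / 0.008314 = 11667.07
AF = exp(11667.07 * (1/310.15 - 1/358.15))
= 154.71

154.71


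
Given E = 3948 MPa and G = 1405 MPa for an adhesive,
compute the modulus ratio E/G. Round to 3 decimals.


E/G ratio = 3948 / 1405 = 2.810

2.810


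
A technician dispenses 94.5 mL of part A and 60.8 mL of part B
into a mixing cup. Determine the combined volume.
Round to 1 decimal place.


Combined volume = 94.5 + 60.8
= 155.3 mL

155.3


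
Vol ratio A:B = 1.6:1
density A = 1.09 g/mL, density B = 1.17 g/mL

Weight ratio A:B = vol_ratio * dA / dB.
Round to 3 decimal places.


Weight ratio = 1.6 * 1.09 / 1.17
= 1.491

1.491


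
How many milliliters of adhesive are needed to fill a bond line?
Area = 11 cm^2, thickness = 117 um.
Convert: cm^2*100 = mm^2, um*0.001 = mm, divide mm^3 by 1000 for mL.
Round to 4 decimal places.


= (11 * 100) * (117 * 0.001) / 1000
= 0.1287 mL

0.1287


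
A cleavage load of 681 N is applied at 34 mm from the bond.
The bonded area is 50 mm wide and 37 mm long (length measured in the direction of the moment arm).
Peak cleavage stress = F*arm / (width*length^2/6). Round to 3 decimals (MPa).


Moment = 681 * 34 = 23154 N*mm
Section modulus = 50 * 1369 / 6 = 68450 / 6 mm^3
Stress = 23154 / (68450 / 6) = 138924 / 68450
= 2.030 MPa

2.030


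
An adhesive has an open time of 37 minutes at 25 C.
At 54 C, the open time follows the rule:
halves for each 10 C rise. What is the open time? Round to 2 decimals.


Factor = 2^((54-25)/10) = 7.4643
Open time = 37 / 7.4643 = 4.96 min

4.96


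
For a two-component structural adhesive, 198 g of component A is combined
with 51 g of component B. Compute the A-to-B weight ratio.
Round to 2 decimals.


Weight ratio A:B = 198 / 51
= 3.88

3.88


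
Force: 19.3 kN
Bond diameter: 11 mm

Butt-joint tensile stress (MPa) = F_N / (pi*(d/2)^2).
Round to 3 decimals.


F_N = 19.3 * 1000 = 19300.0 N
A = pi*(5.5)^2 = 95.0332 mm^2
stress = 19300.0 / 95.0332 = 203.087 MPa

203.087


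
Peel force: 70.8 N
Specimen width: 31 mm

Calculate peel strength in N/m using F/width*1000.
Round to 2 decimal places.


Peel strength = 70.8 / 31 * 1000 = 2283.87 N/m

2283.87


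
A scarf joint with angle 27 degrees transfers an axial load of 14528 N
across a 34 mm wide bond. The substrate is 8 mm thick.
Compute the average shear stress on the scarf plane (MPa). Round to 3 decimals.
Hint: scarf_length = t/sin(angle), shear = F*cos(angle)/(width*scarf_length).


scarf_length = 8 / sin(27 deg) = 17.6215 mm
cos(27 deg) = 0.891007
shear stress = 14528 * 0.891007 / (34 * 17.6215)
= 21.606 MPa

21.606


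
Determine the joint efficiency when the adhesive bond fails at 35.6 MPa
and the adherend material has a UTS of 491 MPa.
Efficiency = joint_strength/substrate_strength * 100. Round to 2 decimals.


Joint efficiency = 35.6 / 491 * 100
= 7.25%

7.25


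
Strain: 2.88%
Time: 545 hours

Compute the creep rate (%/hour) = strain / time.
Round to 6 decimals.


Creep rate = 2.88 / 545
= 0.005284 %/h

0.005284


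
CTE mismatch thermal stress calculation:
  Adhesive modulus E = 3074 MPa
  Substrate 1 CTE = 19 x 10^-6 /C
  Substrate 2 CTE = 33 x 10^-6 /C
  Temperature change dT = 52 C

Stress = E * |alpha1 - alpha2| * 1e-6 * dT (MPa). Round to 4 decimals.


delta_alpha = |19 - 33| = 14 x 10^-6/C
Stress = 3074 * 14e-6 * 52
= 2.2379 MPa

2.2379


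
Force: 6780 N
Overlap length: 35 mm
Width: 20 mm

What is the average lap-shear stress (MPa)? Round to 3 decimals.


Average shear stress = F / (overlap * width)
= 6780 / (35 * 20)
= 9.686 MPa

9.686


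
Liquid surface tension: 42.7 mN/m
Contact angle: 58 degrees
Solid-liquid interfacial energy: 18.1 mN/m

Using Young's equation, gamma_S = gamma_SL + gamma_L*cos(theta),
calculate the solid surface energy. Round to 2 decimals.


gamma_S = 18.1 + 42.7 * cos(58)
= 40.73 mN/m

40.73


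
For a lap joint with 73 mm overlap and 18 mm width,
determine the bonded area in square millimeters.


Area = 73 * 18 = 1314 mm^2

1314


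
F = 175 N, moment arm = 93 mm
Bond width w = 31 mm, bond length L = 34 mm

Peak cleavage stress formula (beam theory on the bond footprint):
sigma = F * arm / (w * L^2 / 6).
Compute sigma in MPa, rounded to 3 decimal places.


sigma = (175 * 93) / (31 * 1156 / 6)
= 16275 * 6 / 35836
= 97650 / 35836
= 2.725 MPa

2.725


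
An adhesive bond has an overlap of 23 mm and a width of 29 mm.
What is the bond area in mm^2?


Bond area = overlap * width
= 23 * 29
= 667 mm^2

667


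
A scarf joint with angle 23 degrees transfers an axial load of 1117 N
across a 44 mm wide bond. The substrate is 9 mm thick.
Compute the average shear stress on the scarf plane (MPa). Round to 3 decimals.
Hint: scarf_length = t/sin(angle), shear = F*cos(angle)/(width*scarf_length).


scarf_length = 9 / sin(23 deg) = 23.0337 mm
cos(23 deg) = 0.920505
shear stress = 1117 * 0.920505 / (44 * 23.0337)
= 1.015 MPa

1.015


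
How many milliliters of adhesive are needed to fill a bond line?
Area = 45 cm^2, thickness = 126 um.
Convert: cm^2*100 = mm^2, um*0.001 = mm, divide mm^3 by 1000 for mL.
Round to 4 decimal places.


= (45 * 100) * (126 * 0.001) / 1000
= 0.5670 mL

0.5670


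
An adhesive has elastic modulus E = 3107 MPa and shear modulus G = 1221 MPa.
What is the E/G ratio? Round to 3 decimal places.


E/G = 3107 / 1221 = 2.545

2.545


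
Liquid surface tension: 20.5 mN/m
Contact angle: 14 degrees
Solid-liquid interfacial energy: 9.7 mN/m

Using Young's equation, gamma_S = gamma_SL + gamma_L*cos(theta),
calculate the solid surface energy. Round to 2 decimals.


gamma_S = 9.7 + 20.5 * cos(14)
= 29.59 mN/m

29.59


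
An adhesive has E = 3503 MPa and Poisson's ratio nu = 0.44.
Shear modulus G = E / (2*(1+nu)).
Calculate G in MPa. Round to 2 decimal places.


G = 3503 / (2*(1+0.44))
= 3503 / 2.88
= 1216.32 MPa

1216.32


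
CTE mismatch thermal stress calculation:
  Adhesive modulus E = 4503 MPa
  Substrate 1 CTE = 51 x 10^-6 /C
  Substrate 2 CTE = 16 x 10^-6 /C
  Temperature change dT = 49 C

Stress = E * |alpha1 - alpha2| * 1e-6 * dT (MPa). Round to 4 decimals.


delta_alpha = |51 - 16| = 35 x 10^-6/C
Stress = 4503 * 35e-6 * 49
= 7.7226 MPa

7.7226


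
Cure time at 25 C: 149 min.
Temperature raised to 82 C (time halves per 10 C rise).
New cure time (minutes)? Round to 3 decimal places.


Acceleration factor = 2^(57/10) = 51.9842
New time = 149 / 51.9842 = 2.866 min

2.866


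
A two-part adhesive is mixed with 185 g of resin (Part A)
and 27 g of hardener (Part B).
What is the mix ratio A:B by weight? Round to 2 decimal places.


Mix ratio = mass_A / mass_B
= 185 / 27
= 6.85

6.85


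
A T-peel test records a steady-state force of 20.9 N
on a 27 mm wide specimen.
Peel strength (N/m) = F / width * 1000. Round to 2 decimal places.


Peel strength = 20.9 / 27 * 1000
= 774.07 N/m

774.07


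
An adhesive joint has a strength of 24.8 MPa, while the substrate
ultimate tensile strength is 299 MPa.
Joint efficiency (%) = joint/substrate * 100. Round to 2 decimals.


Efficiency = 24.8 / 299 * 100
= 8.29%

8.29


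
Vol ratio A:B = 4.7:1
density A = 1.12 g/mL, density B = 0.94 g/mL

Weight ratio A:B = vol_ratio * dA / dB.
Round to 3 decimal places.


Weight ratio = 4.7 * 1.12 / 0.94
= 5.600

5.600


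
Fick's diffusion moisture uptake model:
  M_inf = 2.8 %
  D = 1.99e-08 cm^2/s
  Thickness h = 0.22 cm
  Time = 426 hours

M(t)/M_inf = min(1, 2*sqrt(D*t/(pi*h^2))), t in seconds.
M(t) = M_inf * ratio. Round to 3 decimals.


t_sec = 426 * 3600 = 1533600
ratio = 2*sqrt(1.99e-08*1533600/(pi*0.22^2))
= min(1, 0.896014)
= 0.896014
M(t) = 2.8 * 0.896014 = 2.509 %

2.509


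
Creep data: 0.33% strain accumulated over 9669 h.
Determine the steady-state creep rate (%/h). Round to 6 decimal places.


Rate = 0.33 / 9669 = 0.000034 %/h

0.000034


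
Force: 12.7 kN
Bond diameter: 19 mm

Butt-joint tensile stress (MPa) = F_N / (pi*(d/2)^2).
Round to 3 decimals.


F_N = 12.7 * 1000 = 12700.0 N
A = pi*(9.5)^2 = 283.5287 mm^2
stress = 12700.0 / 283.5287 = 44.793 MPa

44.793


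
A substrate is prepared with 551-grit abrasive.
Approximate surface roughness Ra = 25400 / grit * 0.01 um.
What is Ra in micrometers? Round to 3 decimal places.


Ra = 25400 / 551 * 0.01 = 0.461 um

0.461


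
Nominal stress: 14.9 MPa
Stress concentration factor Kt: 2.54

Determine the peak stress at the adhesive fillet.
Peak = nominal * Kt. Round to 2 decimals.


Peak stress = 14.9 * 2.54
= 37.85 MPa

37.85


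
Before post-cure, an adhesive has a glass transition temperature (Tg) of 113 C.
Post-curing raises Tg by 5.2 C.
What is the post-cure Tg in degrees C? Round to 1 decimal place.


Tg_post = Tg_base + delta_Tg
= 113 + 5.2
= 118.2 C

118.2


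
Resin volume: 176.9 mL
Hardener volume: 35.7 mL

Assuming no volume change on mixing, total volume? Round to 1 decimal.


V_total = 176.9 + 35.7 = 212.6 mL

212.6


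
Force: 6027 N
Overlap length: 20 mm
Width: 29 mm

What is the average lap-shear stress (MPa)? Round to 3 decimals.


Average shear stress = F / (overlap * width)
= 6027 / (20 * 29)
= 10.391 MPa

10.391


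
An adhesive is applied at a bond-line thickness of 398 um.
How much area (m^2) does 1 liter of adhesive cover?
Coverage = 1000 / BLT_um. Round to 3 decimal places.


Coverage = 1000 / 398 = 2.513 m^2

2.513


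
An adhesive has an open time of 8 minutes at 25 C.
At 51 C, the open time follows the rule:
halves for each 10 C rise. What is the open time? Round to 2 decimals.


Factor = 2^((51-25)/10) = 6.0629
Open time = 8 / 6.0629 = 1.32 min

1.32


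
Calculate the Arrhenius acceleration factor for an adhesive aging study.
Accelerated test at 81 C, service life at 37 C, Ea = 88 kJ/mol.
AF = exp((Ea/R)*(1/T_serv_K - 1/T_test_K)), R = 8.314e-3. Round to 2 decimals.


T_test = 354.15 K, T_serv = 310.15 K
Ea/R = 88 / 0.008314 = 10584.56
AF = exp(10584.56 * (1/310.15 - 1/354.15))
= 69.41

69.41


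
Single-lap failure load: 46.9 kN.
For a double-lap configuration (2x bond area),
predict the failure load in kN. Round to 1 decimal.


Failure load = 46.9 * 2 = 93.8 kN

93.8


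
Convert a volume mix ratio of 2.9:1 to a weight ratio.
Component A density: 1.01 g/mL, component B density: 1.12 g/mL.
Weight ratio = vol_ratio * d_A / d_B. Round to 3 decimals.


= 2.9 * 1.01 / 1.12 = 2.615

2.615


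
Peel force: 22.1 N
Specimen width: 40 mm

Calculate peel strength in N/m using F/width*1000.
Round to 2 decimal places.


Peel strength = 22.1 / 40 * 1000 = 552.50 N/m

552.50


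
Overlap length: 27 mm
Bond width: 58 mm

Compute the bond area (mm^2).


Bond area = 27 * 58 = 1566 mm^2

1566


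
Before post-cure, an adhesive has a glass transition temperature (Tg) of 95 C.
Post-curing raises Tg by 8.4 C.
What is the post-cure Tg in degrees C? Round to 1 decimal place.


Tg_post = Tg_base + delta_Tg
= 95 + 8.4
= 103.4 C

103.4


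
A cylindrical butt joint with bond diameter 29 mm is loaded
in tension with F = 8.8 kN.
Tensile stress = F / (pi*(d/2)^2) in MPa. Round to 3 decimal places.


Area = pi * (29/2)^2 = 660.5199 mm^2
Stress = 8.8*1000 / 660.5199
= 13.323 MPa

13.323


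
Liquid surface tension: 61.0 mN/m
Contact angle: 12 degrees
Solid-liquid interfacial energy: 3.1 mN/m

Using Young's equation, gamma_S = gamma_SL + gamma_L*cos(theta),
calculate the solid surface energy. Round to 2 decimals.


gamma_S = 3.1 + 61.0 * cos(12)
= 62.77 mN/m

62.77


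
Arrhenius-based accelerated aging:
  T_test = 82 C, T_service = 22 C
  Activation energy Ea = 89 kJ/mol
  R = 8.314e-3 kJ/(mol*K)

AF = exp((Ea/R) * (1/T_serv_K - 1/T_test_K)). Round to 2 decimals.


T_test_K = 355.15, T_serv_K = 295.15
AF = exp((89/8.314e-3) * (1/295.15 - 1/355.15))
= 458.25

458.25


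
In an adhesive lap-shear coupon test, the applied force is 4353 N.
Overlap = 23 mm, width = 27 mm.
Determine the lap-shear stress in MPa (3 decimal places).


stress = F / (overlap * width)
= 4353 / (23 * 27)
= 7.010 MPa

7.010


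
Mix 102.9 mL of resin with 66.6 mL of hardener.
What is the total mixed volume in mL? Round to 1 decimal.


Total = 102.9 + 66.6 = 169.5 mL

169.5


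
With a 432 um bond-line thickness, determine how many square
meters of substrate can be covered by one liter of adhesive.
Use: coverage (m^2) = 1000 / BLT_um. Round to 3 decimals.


Coverage = 1000 / 432 = 2.315 m^2

2.315


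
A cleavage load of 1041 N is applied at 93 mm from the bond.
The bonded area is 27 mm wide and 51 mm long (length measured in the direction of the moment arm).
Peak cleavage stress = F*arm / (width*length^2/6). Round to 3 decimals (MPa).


Moment = 1041 * 93 = 96813 N*mm
Section modulus = 27 * 2601 / 6 = 70227 / 6 mm^3
Stress = 96813 / (70227 / 6) = 580878 / 70227
= 8.271 MPa

8.271


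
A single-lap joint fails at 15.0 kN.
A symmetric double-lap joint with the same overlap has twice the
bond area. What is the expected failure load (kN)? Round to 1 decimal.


Double-lap load = 2 * 15.0 = 30.0 kN

30.0


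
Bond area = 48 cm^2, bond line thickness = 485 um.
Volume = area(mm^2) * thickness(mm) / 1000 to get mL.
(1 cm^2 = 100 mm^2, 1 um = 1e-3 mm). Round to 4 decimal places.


area_mm2 = 48 * 100 = 4800
blt_mm = 485 * 1e-3 = 0.485
vol_mm3 = 4800 * 0.485 = 2328.0
vol_mL = 2328.0 / 1000 = 2.3280 mL

2.3280


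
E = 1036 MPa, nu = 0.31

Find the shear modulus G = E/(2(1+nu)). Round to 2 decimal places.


G = 1036 / (2 * 1.31)
= 395.42 MPa

395.42


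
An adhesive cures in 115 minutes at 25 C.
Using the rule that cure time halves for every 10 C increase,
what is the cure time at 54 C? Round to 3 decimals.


Factor = 2^((54 - 25) / 10) = 7.4643
Cure time = 115 / 7.4643
= 15.407 minutes

15.407


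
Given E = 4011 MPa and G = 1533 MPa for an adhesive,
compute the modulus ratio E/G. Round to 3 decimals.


E/G ratio = 4011 / 1533 = 2.616

2.616


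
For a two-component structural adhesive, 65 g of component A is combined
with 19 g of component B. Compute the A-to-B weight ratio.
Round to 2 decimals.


Weight ratio A:B = 65 / 19
= 3.42

3.42


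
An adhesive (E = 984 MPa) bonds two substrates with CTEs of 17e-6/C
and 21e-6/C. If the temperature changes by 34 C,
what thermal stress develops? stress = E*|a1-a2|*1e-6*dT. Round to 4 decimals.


Stress = 984 * |17 - 21| * 1e-6 * 34
= 0.1338 MPa

0.1338


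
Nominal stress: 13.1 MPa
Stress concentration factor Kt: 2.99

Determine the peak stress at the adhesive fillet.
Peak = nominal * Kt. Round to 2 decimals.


Peak stress = 13.1 * 2.99
= 39.17 MPa

39.17


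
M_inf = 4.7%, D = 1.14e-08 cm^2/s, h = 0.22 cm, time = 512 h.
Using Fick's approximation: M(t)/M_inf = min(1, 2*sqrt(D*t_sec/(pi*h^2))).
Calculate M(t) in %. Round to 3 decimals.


t = 1843200 s
ratio = min(1, 2*sqrt(1.14e-08*1843200/(pi*0.0484)))
= 0.743483
M(t) = 4.7 * 0.743483 = 3.494%

3.494


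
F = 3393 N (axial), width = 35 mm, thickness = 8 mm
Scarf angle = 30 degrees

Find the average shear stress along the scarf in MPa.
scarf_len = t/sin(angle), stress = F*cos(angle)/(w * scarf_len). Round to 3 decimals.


scarf_len = 8/sin(30 deg) = 16.0000
cos(30 deg) = 0.866025
stress = 3393*0.866025/(35*16.0000) = 5.247 MPa

5.247


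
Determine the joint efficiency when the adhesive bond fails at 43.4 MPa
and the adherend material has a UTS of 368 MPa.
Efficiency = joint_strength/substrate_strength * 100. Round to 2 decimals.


Joint efficiency = 43.4 / 368 * 100
= 11.79%

11.79


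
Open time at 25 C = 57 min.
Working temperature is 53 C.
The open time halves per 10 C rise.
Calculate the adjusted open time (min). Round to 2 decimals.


factor = 2^((53 - 25) / 10) = 6.9644
ot = 57 / 6.9644 = 8.18 min

8.18


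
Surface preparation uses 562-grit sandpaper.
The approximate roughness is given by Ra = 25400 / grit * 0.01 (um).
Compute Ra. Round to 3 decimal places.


Ra = 25400 / 562 * 0.01
= 254 / 562
= 0.452 um

0.452


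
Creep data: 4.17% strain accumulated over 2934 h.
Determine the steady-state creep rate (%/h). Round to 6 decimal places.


Rate = 4.17 / 2934 = 0.001421 %/h

0.001421


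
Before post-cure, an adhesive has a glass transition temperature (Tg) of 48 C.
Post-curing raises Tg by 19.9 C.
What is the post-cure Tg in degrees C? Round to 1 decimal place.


Tg_post = Tg_base + delta_Tg
= 48 + 19.9
= 67.9 C

67.9


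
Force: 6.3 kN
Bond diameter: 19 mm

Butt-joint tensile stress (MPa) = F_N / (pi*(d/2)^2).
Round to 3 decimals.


F_N = 6.3 * 1000 = 6300.0 N
A = pi*(9.5)^2 = 283.5287 mm^2
stress = 6300.0 / 283.5287 = 22.220 MPa

22.220


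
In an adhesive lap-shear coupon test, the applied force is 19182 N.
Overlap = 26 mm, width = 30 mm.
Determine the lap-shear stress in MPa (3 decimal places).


stress = F / (overlap * width)
= 19182 / (26 * 30)
= 24.592 MPa

24.592


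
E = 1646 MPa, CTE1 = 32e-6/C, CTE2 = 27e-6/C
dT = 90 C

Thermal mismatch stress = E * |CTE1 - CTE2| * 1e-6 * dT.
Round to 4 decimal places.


= 1646 * 5e-6 * 90
= 0.7407 MPa

0.7407


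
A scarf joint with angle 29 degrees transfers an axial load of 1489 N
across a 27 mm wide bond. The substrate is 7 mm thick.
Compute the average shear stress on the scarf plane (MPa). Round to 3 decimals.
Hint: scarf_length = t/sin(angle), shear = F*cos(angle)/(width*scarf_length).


scarf_length = 7 / sin(29 deg) = 14.4387 mm
cos(29 deg) = 0.874620
shear stress = 1489 * 0.874620 / (27 * 14.4387)
= 3.341 MPa

3.341


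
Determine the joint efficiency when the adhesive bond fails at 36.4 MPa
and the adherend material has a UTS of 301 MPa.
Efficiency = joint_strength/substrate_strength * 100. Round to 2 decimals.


Joint efficiency = 36.4 / 301 * 100
= 12.09%

12.09


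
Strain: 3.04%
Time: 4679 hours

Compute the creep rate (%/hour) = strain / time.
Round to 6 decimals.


Creep rate = 3.04 / 4679
= 0.000650 %/h

0.000650


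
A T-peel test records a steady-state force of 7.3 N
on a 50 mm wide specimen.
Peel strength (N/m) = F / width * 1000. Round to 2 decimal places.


Peel strength = 7.3 / 50 * 1000
= 146.00 N/m

146.00


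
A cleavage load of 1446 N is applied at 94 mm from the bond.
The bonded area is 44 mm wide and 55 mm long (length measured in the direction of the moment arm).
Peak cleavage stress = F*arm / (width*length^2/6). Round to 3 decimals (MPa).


Moment = 1446 * 94 = 135924 N*mm
Section modulus = 44 * 3025 / 6 = 133100 / 6 mm^3
Stress = 135924 / (133100 / 6) = 815544 / 133100
= 6.127 MPa

6.127


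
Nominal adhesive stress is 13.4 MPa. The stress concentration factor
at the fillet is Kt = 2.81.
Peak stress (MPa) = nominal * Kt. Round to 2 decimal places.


Peak = 13.4 * 2.81 = 37.65 MPa

37.65


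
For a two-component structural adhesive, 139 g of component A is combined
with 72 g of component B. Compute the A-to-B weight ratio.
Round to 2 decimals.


Weight ratio A:B = 139 / 72
= 1.93

1.93


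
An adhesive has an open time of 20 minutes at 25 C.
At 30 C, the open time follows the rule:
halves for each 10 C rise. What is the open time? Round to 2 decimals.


Factor = 2^((30-25)/10) = 1.4142
Open time = 20 / 1.4142 = 14.14 min

14.14


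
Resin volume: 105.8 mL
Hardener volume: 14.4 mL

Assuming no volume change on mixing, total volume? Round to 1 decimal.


V_total = 105.8 + 14.4 = 120.2 mL

120.2


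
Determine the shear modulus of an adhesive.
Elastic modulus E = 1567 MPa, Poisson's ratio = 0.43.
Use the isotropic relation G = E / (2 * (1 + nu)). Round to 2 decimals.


G = 1567 / (2*(1+0.43)) = 1567 / 2.86
= 547.90 MPa

547.90


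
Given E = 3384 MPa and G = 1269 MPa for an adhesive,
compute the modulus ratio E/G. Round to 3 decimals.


E/G ratio = 3384 / 1269 = 2.667

2.667


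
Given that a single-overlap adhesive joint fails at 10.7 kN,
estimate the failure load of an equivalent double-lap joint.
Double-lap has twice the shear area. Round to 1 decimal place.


Double-lap factor = 2
Expected load = 10.7 * 2 = 21.4 kN

21.4


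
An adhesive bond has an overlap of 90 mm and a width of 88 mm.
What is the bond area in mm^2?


Bond area = overlap * width
= 90 * 88
= 7920 mm^2

7920


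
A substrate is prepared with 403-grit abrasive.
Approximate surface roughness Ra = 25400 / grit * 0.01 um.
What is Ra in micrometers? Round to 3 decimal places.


Ra = 25400 / 403 * 0.01 = 0.630 um

0.630


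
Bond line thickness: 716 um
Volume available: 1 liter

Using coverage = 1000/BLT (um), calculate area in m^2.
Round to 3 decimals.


1 L = 1e6 mm^3, thickness = 716 um = 0.716 mm
Area = 1e6 / 0.716 mm^2 = (1e6 / 0.716) / 1e6 m^2 = 1000 / 716 m^2
= 1.397 m^2

1.397


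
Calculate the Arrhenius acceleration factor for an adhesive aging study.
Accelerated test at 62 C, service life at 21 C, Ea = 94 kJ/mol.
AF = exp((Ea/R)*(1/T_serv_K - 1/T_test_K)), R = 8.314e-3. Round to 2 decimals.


T_test = 335.15 K, T_serv = 294.15 K
Ea/R = 94 / 0.008314 = 11306.23
AF = exp(11306.23 * (1/294.15 - 1/335.15))
= 110.18

110.18


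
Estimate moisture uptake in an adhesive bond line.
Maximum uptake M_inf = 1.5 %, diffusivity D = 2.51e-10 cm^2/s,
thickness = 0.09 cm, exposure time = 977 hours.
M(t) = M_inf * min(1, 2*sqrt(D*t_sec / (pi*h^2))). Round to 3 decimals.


Convert time: 977 h = 3517200 s
ratio = min(1, 2*sqrt(2.51e-10*3517200/(pi*0.09^2)))
= 0.372519
M(t) = 1.5 * 0.372519 = 0.559%

0.559


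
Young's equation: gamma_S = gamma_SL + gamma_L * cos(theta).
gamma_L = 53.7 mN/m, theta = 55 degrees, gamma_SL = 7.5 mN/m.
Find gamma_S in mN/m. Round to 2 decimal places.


cos(55 deg) = 0.573576
gamma_S = 7.5 + 53.7 * 0.573576
= 38.30 mN/m

38.30


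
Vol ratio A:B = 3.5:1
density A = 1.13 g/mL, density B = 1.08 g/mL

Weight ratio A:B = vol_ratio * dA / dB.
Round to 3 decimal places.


Weight ratio = 3.5 * 1.13 / 1.08
= 3.662

3.662


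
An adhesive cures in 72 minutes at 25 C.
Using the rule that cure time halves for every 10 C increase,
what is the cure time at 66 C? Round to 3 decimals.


Factor = 2^((66 - 25) / 10) = 17.1484
Cure time = 72 / 17.1484
= 4.199 minutes

4.199


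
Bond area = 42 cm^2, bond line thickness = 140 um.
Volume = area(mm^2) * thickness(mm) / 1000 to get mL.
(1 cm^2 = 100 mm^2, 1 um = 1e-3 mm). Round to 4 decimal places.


area_mm2 = 42 * 100 = 4200
blt_mm = 140 * 1e-3 = 0.14
vol_mm3 = 4200 * 0.14 = 588.0
vol_mL = 588.0 / 1000 = 0.5880 mL

0.5880


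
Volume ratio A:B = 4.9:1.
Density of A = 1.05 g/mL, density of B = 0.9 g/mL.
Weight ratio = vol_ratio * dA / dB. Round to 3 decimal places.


Wt ratio = 4.9 * 1.05 / 0.9
= 5.717

5.717


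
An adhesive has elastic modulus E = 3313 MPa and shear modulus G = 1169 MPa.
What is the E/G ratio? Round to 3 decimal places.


E/G = 3313 / 1169 = 2.834

2.834


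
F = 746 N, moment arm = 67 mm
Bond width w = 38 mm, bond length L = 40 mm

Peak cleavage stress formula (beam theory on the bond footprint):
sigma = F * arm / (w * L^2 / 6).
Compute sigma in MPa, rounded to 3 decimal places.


sigma = (746 * 67) / (38 * 1600 / 6)
= 49982 * 6 / 60800
= 299892 / 60800
= 4.932 MPa

4.932


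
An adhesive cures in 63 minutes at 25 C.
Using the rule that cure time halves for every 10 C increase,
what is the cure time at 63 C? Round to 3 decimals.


Factor = 2^((63 - 25) / 10) = 13.9288
Cure time = 63 / 13.9288
= 4.523 minutes

4.523


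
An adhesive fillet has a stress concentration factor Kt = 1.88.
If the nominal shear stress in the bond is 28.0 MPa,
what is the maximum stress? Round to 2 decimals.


Max stress = 28.0 * 1.88 = 52.64 MPa

52.64


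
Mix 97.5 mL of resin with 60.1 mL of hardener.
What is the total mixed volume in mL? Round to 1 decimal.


Total = 97.5 + 60.1 = 157.6 mL

157.6


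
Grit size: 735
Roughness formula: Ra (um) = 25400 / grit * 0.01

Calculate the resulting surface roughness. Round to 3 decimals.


Ra = 25400 / 735 * 0.01
= 0.346 um

0.346


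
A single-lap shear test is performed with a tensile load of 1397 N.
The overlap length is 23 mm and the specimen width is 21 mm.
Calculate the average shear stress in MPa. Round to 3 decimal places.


Shear stress = F / (overlap * width)
= 1397 / (23 * 21)
= 1397 / 483
= 2.892 MPa

2.892


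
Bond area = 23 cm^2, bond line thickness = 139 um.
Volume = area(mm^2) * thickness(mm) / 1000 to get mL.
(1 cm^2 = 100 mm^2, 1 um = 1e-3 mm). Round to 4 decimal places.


area_mm2 = 23 * 100 = 2300
blt_mm = 139 * 1e-3 = 0.139
vol_mm3 = 2300 * 0.139 = 319.7
vol_mL = 319.7 / 1000 = 0.3197 mL

0.3197


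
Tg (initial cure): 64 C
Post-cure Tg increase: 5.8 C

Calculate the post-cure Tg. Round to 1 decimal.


Post-cure Tg = 64 + 5.8 = 69.8 C

69.8


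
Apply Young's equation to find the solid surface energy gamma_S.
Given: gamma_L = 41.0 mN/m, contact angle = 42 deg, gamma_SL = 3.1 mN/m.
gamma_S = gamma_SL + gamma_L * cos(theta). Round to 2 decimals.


theta_rad = 42 * pi/180 = 0.733038
gamma_S = 3.1 + 41.0 * cos(0.733038)
= 33.57 mN/m

33.57


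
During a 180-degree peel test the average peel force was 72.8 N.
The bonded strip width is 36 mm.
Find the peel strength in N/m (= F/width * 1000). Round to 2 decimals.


Peel strength = F/width * 1000
= 72.8 / 36 * 1000
= 2022.22 N/m

2022.22


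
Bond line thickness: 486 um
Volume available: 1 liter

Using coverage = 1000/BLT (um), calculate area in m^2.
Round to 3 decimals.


1 L = 1e6 mm^3, thickness = 486 um = 0.486 mm
Area = 1e6 / 0.486 mm^2 = (1e6 / 0.486) / 1e6 m^2 = 1000 / 486 m^2
= 2.058 m^2

2.058


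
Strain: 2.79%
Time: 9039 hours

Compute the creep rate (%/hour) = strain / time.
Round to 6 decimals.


Creep rate = 2.79 / 9039
= 0.000309 %/h

0.000309


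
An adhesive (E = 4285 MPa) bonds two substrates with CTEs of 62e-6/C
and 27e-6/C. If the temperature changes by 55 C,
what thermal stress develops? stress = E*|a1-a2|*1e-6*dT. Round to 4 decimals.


Stress = 4285 * |62 - 27| * 1e-6 * 55
= 8.2486 MPa

8.2486


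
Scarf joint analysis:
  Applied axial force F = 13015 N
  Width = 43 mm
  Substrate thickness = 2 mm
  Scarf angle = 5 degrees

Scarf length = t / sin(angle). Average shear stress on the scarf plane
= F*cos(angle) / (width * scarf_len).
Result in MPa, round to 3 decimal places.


Scarf length = 2 / sin(5 deg) = 22.9474 mm
cos(5 deg) = 0.996195
Shear = 13015 * 0.996195 / (43 * 22.9474)
= 13.140 MPa

13.140


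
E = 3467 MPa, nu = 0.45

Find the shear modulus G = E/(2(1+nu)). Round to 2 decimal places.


G = 3467 / (2 * 1.45)
= 1195.52 MPa

1195.52


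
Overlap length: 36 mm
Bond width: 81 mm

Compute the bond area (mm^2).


Bond area = 36 * 81 = 2916 mm^2

2916


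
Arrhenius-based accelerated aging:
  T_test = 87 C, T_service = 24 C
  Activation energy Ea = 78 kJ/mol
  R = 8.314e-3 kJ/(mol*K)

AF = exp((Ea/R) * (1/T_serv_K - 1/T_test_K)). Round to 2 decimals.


T_test_K = 360.15, T_serv_K = 297.15
AF = exp((78/8.314e-3) * (1/297.15 - 1/360.15))
= 250.36

250.36


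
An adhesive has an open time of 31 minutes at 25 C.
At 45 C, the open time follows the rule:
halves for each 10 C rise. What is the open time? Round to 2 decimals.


Factor = 2^((45-25)/10) = 4.0000
Open time = 31 / 4.0000 = 7.75 min

7.75


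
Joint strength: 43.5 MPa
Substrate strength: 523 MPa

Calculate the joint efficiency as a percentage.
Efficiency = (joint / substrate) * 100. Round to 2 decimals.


Efficiency = (43.5 / 523) * 100 = 8.32%

8.32


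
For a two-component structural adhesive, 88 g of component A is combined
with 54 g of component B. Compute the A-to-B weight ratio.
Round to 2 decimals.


Weight ratio A:B = 88 / 54
= 1.63

1.63


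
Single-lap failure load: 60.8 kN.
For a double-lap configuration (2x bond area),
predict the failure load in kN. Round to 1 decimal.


Failure load = 60.8 * 2 = 121.6 kN

121.6


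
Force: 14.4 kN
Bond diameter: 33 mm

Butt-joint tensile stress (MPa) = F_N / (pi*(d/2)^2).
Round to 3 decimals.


F_N = 14.4 * 1000 = 14400.0 N
A = pi*(16.5)^2 = 855.2986 mm^2
stress = 14400.0 / 855.2986 = 16.836 MPa

16.836


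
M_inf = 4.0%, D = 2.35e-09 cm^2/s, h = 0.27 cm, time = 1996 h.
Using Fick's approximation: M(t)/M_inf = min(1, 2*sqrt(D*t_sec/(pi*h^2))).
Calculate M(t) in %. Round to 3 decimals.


t = 7185600 s
ratio = min(1, 2*sqrt(2.35e-09*7185600/(pi*0.0729)))
= 0.543071
M(t) = 4.0 * 0.543071 = 2.172%

2.172


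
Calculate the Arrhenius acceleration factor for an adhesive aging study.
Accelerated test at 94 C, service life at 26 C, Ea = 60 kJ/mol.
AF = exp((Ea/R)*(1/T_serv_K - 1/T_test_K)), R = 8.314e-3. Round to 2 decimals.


T_test = 367.15 K, T_serv = 299.15 K
Ea/R = 60 / 0.008314 = 7216.74
AF = exp(7216.74 * (1/299.15 - 1/367.15))
= 87.19

87.19


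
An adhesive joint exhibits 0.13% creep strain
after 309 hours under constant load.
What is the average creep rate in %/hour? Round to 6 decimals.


Creep rate = strain / time
= 0.13 / 309
= 0.000421 %/h

0.000421
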